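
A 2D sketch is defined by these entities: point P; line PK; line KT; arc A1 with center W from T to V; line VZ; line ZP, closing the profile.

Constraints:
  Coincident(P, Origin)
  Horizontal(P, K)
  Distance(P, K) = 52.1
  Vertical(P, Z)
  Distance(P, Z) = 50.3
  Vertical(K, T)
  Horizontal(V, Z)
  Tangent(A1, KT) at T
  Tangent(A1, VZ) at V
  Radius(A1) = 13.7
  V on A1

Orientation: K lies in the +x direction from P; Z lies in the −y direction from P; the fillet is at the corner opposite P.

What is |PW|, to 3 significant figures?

53.0

P and Z share the same x with |PZ| = 50.3 and Z on the −y side, so Z = (0.00, -50.3). The virtual corner opposite P is at (52.1, -50.3). Since A1 is tangent to KT there, WT ⟂ KT and the tangent condition forces WV to be normal to VZ, with radius 13.7, so the center W sits 13.7 in from both sides at W = (38.4, -36.6). Then |PW| = |W − P| = 53.0.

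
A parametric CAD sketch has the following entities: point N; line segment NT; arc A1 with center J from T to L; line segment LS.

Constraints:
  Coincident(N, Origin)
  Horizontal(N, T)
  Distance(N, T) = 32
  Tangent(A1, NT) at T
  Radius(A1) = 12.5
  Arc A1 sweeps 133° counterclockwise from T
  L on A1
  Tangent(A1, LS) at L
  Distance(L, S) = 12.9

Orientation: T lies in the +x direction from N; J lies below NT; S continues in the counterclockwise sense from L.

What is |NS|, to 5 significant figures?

43.930

N is at the origin; N and T share the same y with |NT| = 32.0 and T on the +x side, so T = (32.000, 0.0000). Tangency of A1 to NT means the radius JT is perpendicular to NT, so J = T + (0, -12.5) = (32.000, -12.500). On A1, T sits at bearing 90° from J; a 133° counterclockwise sweep puts L at bearing 223°, so L = J + 12.5·(cos 223°, sin 223°) = (22.858, -21.025). Tangency of A1 to LS means the radius JL is perpendicular to LS, so LS runs along (−sin 223°, cos 223°); with |LS| = 12.9, S = (31.656, -30.459). Then |NS| = |S − N| = 43.930.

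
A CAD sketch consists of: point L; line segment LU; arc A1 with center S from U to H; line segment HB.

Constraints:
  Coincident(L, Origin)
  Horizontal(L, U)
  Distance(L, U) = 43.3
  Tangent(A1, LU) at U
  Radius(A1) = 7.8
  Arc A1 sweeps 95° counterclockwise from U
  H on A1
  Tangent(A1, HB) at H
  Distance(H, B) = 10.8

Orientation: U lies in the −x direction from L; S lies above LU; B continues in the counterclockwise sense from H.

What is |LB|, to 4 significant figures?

41.23

L is at the origin; LU is horizontal with |LU| = 43.3 and U on the −x side, so U = (-43.30, 0.000). Since A1 is tangent to LU there, SU ⟂ LU, so S = U + (0, 7.8) = (-43.30, 7.800). On A1, U sits at bearing -90° from S; a 95° counterclockwise sweep puts H at bearing 5°, so H = S + 7.8·(cos 5°, sin 5°) = (-35.53, 8.480). Tangency of A1 to HB means the radius SH is perpendicular to HB, so HB runs along (−sin 5°, cos 5°); with |HB| = 10.8, B = (-36.47, 19.24). Then |LB| = |B − L| = 41.23.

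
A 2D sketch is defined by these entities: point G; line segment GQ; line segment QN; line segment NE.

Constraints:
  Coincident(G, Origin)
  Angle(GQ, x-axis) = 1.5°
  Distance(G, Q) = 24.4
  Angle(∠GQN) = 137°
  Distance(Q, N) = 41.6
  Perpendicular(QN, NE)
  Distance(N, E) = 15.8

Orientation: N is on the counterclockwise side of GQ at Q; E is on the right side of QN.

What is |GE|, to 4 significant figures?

67.72

G is at the origin; GQ runs at 1.5° with length 24.4, so Q = 24.4·(cos 1.5°, sin 1.5°) = (24.39, 0.6387). ∠GQN = 137.0°, so QN runs at 1.5° + (180° − 137.0°) = 44.50° from the x-axis; with |QN| = 41.6, N = Q + 41.6·(cos 44.50°, sin 44.50°) = (54.06, 29.80). QN is perpendicular to NE; with |NE| = 15.8 on the right of QN, E = N + 15.8·(0.7009, -0.7133) = (65.14, 18.53). Then |GE| = |E − G| = 67.72.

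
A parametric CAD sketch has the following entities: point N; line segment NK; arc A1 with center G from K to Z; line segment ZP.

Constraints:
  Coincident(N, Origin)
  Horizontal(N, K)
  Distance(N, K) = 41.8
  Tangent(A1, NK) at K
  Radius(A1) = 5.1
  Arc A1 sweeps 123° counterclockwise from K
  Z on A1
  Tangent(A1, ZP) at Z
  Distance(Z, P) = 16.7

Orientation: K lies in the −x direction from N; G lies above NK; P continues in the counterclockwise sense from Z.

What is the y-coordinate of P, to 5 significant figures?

21.883

N is at the origin; N and K share the same y with |NK| = 41.8 and K on the −x side, so K = (-41.800, 0.0000). The tangent condition forces GK to be normal to NK, so G = K + (0, 5.1) = (-41.800, 5.1000). On A1, K sits at bearing -90° from G; a 123° counterclockwise sweep puts Z at bearing 33°, so Z = G + 5.1·(cos 33°, sin 33°) = (-37.523, 7.8777). Since A1 is tangent to ZP there, GZ ⟂ ZP, so ZP runs along (−sin 33°, cos 33°); with |ZP| = 16.7, P = (-46.618, 21.883). So P.y = 21.883.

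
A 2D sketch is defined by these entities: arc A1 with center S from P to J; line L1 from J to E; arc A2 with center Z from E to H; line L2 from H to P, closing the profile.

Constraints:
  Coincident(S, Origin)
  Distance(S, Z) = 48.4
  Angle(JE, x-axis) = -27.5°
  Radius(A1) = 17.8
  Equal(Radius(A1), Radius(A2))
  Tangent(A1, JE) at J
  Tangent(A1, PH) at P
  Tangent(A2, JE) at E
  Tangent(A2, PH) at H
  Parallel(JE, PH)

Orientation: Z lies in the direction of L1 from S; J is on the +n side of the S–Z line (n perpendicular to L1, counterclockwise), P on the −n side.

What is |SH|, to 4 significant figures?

51.57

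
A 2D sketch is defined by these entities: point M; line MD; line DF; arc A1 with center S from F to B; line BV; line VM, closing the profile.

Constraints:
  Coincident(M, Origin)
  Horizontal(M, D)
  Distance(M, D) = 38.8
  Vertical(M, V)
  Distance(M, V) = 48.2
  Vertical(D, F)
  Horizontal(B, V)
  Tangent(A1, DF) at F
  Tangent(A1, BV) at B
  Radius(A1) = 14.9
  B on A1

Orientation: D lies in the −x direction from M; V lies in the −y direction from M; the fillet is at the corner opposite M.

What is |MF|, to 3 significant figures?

51.1

M is at the origin; M and D share the same y with |MD| = 38.8 and D on the −x side, so D = (-38.8, 0.00). MV is vertical with |MV| = 48.2 and V on the −y side, so V = (0.00, -48.2). The virtual corner opposite M is at (-38.8, -48.2). A1 meets DF tangentially, so SF is at right angles to DF and tangency of A1 to BV means the radius SB is perpendicular to BV, with radius 14.9, so the center S sits 14.9 in from both sides at S = (-23.9, -33.3). That places the tangent points at F = (-38.8, -33.3) on DF and B = (-23.9, -48.2) on BV. Then |MF| = |F − M| = 51.1.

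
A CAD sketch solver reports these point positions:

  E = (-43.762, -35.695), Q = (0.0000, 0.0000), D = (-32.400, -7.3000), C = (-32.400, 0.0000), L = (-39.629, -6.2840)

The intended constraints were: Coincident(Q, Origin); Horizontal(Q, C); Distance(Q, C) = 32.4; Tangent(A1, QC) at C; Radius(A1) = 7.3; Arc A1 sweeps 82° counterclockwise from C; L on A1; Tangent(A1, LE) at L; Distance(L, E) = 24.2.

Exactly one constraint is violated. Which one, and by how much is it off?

Distance(L, E) = 24.2 — off by 5.50.

Q = (0.00, 0.00) ✓; Q.y = 0.00, C.y = 0.00 ✓; |QC| = 32.40 ✓; ∠(DC, CQ) = 90.00° ✓; |DC| = 7.300 ✓; bearing(D→L) − bearing(D→C) = 82.00° ✓; |DL| = 7.300 ✓; ∠(DL, LE) = 90.00° ✓; |LE| = 29.70 ✗.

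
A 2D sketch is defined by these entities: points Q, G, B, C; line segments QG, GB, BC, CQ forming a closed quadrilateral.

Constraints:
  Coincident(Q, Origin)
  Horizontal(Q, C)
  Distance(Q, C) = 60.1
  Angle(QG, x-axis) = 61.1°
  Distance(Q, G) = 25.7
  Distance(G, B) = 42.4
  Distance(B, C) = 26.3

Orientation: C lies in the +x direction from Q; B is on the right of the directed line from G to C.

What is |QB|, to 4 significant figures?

38.76

Checks: |GB| = 42.40 ✓; |BC| = 26.30 ✓.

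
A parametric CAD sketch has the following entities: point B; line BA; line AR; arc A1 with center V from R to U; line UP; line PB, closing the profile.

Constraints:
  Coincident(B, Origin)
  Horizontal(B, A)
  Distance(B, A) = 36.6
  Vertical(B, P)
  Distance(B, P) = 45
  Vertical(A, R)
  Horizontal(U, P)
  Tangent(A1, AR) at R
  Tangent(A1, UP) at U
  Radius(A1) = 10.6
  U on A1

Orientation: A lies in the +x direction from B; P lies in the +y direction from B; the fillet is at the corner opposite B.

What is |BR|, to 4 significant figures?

50.23

B is at the origin; BA is horizontal with |BA| = 36.6 and A on the +x side, so A = (36.60, 0.000). BP is vertical with |BP| = 45.0 and P on the +y side, so P = (0.000, 45.00). The virtual corner opposite B is at (36.60, 45.00). The tangent condition forces VR to be normal to AR and A1 meets UP tangentially, so VU is at right angles to UP, with radius 10.6, so the center V sits 10.6 in from both sides at V = (26.00, 34.40). That places the tangent points at R = (36.60, 34.40) on AR and U = (26.00, 45.00) on UP. Then |BR| = |R − B| = 50.23.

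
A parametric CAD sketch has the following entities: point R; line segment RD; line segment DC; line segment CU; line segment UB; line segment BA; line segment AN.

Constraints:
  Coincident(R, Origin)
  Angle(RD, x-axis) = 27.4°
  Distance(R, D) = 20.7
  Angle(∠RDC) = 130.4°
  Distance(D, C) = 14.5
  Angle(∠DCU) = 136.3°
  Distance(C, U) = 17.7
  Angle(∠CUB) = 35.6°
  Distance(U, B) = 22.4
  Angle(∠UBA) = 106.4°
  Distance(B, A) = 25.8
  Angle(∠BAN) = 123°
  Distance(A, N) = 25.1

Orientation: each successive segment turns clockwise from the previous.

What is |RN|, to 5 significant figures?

59.277

R is at the origin; RD runs at 27.4° with length 20.7, so D = (18.378, 9.5261). ∠RDC = 130.4° gives DC at -22.200° from the x-axis; with |DC| = 14.5, C = (31.803, 4.0474). ∠DCU = 136.3° gives CU at -65.900° from the x-axis; with |CU| = 17.7, U = (39.030, -12.110). ∠CUB = 35.6° gives UB at 149.70° from the x-axis; with |UB| = 22.4, B = (19.690, -0.80830). ∠UBA = 106.4° gives BA at 76.100° from the x-axis; with |BA| = 25.8, A = (25.888, 24.236). ∠BAN = 123.0° gives AN at 19.100° from the x-axis; with |AN| = 25.1, N = (49.606, 32.449). Then |RN| = |N − R| = 59.277.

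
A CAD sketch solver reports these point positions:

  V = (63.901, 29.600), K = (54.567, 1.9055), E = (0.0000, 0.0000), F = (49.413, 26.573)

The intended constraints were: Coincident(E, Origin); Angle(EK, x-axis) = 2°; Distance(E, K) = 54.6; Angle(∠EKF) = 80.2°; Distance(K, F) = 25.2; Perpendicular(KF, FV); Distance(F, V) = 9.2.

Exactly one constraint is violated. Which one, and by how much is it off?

Distance(F, V) = 9.2 — off by 5.60.

E = (0.00, 0.00) ✓; EK at 2.000° ✓; |EK| = 54.60 ✓; ∠EKF = 80.20° ✓; |KF| = 25.20 ✓; ∠(KF, FV) = 90.00° ✓; |FV| = 14.80 ✗.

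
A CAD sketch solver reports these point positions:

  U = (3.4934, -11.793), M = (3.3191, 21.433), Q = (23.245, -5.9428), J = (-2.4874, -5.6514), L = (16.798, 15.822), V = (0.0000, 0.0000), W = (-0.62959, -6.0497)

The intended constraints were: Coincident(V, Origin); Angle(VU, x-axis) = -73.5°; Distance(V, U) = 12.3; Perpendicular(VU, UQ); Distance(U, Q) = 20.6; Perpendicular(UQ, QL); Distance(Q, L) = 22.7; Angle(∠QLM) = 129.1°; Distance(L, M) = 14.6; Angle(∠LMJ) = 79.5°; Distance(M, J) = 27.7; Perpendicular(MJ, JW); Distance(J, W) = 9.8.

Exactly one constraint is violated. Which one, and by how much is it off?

Distance(J, W) = 9.8 — off by 7.90.

V = (0.00, 0.00) ✓; VU at -73.50° ✓; |VU| = 12.30 ✓; ∠(VU, UQ) = 90.00° ✓; |UQ| = 20.60 ✓; ∠(UQ, QL) = 90.00° ✓; |QL| = 22.70 ✓; ∠QLM = 129.1° ✓; |LM| = 14.60 ✓; ∠LMJ = 79.50° ✓; |MJ| = 27.70 ✓; ∠(MJ, JW) = 90.00° ✓; |JW| = 1.900 ✗.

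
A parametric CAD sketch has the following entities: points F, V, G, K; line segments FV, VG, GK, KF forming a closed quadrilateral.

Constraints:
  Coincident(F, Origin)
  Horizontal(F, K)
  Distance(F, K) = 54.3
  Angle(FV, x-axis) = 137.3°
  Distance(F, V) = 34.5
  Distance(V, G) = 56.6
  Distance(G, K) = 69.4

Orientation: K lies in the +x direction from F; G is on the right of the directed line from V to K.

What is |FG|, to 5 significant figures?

31.534

Checks: |VG| = 56.60 ✓; |GK| = 69.40 ✓.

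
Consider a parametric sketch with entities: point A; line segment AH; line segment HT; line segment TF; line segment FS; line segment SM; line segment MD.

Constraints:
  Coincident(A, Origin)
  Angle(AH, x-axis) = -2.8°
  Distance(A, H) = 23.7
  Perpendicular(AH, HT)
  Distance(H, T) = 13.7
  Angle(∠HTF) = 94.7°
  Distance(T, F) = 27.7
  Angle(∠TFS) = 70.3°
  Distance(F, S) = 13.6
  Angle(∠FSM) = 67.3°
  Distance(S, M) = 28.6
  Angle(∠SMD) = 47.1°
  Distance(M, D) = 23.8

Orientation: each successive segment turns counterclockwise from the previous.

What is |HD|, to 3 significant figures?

34.8

∠FSM = 67.3° gives SM at 34.9° from the x-axis; with |SM| = 28.6, M = (23.2, 19.2). ∠SMD = 47.1° gives MD at 168° from the x-axis; with |MD| = 23.8, D = (-0.0542, 24.2). Then |HD| = |D − H| = 34.8.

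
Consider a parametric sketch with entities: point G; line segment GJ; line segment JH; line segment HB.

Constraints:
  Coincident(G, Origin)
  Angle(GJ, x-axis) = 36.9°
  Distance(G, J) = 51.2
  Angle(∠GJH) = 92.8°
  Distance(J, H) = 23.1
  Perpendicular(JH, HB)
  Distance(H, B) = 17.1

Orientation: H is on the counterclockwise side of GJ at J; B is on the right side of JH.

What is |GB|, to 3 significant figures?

72.9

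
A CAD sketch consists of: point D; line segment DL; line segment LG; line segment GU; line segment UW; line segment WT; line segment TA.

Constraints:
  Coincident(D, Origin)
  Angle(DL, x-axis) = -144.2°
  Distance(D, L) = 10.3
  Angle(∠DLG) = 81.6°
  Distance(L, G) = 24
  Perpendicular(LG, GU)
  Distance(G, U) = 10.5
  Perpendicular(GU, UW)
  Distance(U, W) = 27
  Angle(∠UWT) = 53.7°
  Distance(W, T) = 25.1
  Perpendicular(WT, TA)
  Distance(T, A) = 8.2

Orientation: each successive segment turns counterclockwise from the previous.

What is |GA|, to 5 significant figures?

7.3729

∠UWT = 53.7° gives WT at -99.500° from the x-axis; with |WT| = 25.1, T = (-7.0606, -21.310). WT is perpendicular to TA, so TA runs at -9.5000°; with |TA| = 8.2, A = (1.0270, -22.663). Then |GA| = |A − G| = 7.3729.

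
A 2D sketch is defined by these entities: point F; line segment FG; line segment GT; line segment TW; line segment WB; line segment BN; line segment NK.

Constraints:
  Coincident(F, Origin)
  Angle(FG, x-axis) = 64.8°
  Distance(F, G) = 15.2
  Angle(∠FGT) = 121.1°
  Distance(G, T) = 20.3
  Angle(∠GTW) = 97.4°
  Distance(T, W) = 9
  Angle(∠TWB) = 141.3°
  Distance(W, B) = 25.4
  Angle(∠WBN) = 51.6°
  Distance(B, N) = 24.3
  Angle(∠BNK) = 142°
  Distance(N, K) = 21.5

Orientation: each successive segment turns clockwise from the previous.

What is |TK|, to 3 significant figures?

18.8

∠WBN = 51.6° gives BN at 116° from the x-axis; with |BN| = 24.3, N = (7.11, 5.94). ∠BNK = 142.0° gives NK at 78.2° from the x-axis; with |NK| = 21.5, K = (11.5, 27.0). Then |TK| = |K − T| = 18.8.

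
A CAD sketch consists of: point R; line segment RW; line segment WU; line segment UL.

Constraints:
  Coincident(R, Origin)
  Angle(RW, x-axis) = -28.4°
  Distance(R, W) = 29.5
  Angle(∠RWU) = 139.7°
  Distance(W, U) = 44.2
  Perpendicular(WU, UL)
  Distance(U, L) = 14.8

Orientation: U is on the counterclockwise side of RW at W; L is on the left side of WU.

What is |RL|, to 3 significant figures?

66.8

R is at the origin; RW runs at -28.4° with length 29.5, so W = 29.5·(cos -28.4°, sin -28.4°) = (25.9, -14.0). ∠RWU = 139.7°, so WU runs at -28.4° + (180° − 139.7°) = 11.9° from the x-axis; with |WU| = 44.2, U = W + 44.2·(cos 11.9°, sin 11.9°) = (69.2, -4.92). WU is perpendicular to UL; with |UL| = 14.8 on the left of WU, L = U + 14.8·(-0.206, 0.979) = (66.1, 9.57). Then |RL| = |L − R| = 66.8.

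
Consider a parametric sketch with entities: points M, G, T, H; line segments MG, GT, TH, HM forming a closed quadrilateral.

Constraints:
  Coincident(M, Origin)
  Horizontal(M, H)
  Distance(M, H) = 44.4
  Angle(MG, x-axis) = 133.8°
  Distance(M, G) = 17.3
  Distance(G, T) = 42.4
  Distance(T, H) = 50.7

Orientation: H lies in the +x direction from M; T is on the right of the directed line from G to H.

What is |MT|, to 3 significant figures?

27.7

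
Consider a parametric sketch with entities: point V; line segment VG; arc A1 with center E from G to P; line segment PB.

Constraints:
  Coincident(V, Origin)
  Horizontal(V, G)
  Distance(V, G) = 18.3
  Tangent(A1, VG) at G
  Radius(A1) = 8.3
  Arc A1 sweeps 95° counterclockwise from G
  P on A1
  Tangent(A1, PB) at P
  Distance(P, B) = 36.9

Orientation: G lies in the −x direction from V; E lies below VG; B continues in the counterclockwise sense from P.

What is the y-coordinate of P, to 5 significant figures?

-9.0234

V is at the origin; V and G share the same y with |VG| = 18.3 and G on the −x side, so G = (-18.300, 0.0000). Since A1 is tangent to VG there, EG ⟂ VG, so E = G + (0, -8.3) = (-18.300, -8.3000). On A1, G sits at bearing 90° from E; a 95° counterclockwise sweep puts P at bearing 185°, so P = E + 8.3·(cos 185°, sin 185°) = (-26.568, -9.0234). So P.y = -9.0234.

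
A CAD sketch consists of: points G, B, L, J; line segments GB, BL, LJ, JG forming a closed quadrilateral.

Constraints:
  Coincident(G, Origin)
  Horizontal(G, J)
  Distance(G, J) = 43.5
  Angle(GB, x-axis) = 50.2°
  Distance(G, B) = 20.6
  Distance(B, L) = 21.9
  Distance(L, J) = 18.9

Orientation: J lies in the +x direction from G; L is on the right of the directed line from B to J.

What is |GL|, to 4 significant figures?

24.95

G is at the origin; GJ is horizontal with |GJ| = 43.5 and J in +x, so J = (43.5, 0). GB runs at 50.2° with |GB| = 20.6, so B = (13.19, 15.83). L is determined by |BL| = 21.9 and |LJ| = 18.9 together: it lies at the intersection of circle(B, 21.9) and circle(J, 18.9). With |BJ| = 34.20, the foot of the radical line on BJ is 18.89 from B and the perpendicular offset is √(21.9² − 18.89²) = 11.08. Taking the right-of-BJ solution: L = (24.80, -2.740).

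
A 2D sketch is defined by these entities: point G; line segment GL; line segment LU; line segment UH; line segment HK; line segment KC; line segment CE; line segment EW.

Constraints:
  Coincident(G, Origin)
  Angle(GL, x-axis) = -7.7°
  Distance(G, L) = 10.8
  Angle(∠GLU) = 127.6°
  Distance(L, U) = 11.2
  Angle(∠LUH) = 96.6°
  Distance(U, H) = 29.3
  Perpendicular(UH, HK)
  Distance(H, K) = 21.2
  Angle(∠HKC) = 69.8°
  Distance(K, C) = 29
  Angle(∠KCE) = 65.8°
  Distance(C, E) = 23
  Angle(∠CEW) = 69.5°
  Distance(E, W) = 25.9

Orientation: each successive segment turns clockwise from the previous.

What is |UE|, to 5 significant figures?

18.918

∠HKC = 69.8° gives KC at 16.300° from the x-axis; with |KC| = 29.0, C = (7.9568, -3.4035). ∠KCE = 65.8° gives CE at -97.900° from the x-axis; with |CE| = 23.0, E = (4.7956, -26.185). Then |UE| = |E − U| = 18.918.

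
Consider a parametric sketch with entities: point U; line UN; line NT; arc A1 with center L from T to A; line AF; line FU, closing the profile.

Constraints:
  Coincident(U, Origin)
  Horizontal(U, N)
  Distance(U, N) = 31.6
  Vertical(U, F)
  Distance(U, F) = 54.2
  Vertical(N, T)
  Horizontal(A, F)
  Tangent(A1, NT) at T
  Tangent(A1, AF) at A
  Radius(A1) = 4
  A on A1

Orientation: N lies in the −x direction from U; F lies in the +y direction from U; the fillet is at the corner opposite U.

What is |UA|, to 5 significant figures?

60.823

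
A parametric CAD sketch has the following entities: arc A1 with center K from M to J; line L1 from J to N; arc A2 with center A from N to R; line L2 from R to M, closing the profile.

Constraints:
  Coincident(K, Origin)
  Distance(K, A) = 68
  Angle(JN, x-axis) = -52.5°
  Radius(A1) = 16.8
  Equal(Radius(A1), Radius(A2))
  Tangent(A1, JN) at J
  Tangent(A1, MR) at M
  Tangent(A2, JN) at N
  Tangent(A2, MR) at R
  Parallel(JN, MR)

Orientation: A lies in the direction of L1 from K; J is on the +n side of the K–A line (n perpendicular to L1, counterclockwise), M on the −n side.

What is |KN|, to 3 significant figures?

70.0

Tangency of A1 to both parallel lines with radius 16.8 puts J and M at K ± 16.8·n: J = (13.3, 10.2), M = (-13.3, -10.2). Equal radii place N and R the same way about A: N = A + 16.8·n = (54.7, -43.7), R = A − 16.8·n = (28.1, -64.2). Then |KN| = |N − K| = 70.0.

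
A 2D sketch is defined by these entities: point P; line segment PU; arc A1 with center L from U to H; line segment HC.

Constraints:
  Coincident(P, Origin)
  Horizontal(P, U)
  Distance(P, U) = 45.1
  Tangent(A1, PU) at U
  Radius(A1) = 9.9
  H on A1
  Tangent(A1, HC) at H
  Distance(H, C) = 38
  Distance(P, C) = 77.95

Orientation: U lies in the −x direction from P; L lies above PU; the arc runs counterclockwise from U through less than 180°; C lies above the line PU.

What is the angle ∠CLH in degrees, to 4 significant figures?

75.40°

Checks: P = (0.00, 0.00) ✓; P.y = 0.00, U.y = 0.00 ✓; |LH| = 9.900 ✓; ∠(LH, HC) = 90.00° ✓; |HC| = 38.00 ✓; |PC| = 77.95 ✓.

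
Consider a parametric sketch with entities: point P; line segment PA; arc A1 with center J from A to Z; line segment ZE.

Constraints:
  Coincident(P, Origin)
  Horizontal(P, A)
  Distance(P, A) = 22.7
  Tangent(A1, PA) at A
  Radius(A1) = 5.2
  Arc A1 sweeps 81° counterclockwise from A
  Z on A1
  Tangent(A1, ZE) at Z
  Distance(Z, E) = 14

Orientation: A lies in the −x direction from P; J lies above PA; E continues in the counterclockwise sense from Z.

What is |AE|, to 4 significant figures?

19.63

P is at the origin; PA is horizontal with |PA| = 22.7 and A on the −x side, so A = (-22.70, 0.000). Tangency of A1 to PA means the radius JA is perpendicular to PA, so J = A + (0, 5.2) = (-22.70, 5.200). On A1, A sits at bearing -90° from J; an 81° counterclockwise sweep puts Z at bearing -9°, so Z = J + 5.2·(cos -9°, sin -9°) = (-17.56, 4.387). Tangency of A1 to ZE means the radius JZ is perpendicular to ZE, so ZE runs along (−sin -9°, cos -9°); with |ZE| = 14.0, E = (-15.37, 18.21). Then |AE| = |E − A| = 19.63.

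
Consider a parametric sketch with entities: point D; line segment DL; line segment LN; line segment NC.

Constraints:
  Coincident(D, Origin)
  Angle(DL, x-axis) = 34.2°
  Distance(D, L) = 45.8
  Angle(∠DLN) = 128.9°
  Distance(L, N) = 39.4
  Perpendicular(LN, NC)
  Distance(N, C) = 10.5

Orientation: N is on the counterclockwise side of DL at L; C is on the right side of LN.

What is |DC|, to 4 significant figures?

82.31

∠DLN = 128.9°, so LN runs at 34.2° + (180° − 128.9°) = 85.30° from the x-axis; with |LN| = 39.4, N = L + 39.4·(cos 85.30°, sin 85.30°) = (41.11, 65.01). The perpendicularity gives NC at right angles to LN; with |NC| = 10.5 on the right of LN, C = N + 10.5·(0.9966, -0.08194) = (51.57, 64.15). Then |DC| = |C − D| = 82.31.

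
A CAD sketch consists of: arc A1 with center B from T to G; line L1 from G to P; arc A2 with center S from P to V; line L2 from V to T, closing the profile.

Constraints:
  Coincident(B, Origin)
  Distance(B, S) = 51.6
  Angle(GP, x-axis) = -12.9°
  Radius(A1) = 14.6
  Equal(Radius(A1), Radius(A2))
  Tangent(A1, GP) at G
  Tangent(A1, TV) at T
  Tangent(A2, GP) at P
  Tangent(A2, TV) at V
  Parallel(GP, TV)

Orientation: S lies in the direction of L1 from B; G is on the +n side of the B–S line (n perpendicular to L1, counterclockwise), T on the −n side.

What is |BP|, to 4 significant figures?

53.63

The slot axis is L1's direction at -12.9°, so u = (cos -12.9°, sin -12.9°) = (0.9748, -0.2233) and n = (−sin -12.9°, cos -12.9°) = (0.2233, 0.9748). B is at the origin and S lies 51.6 along u from B, so S = 51.6·u = (50.30, -11.52). Tangency of A1 to both parallel lines with radius 14.6 puts G and T at B ± 14.6·n: G = (3.259, 14.23), T = (-3.259, -14.23). Equal radii place P and V the same way about S: P = S + 14.6·n = (53.56, 2.712), V = S − 14.6·n = (47.04, -25.75). Then |BP| = |P − B| = 53.63.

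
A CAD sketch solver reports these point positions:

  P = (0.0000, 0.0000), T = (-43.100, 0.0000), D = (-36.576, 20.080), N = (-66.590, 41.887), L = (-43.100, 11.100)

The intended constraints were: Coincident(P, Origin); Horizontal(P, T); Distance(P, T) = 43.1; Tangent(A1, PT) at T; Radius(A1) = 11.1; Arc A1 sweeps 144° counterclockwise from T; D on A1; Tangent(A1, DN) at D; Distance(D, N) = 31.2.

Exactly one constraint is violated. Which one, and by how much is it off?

Distance(D, N) = 31.2 — off by 5.90.

P = (0.00, 0.00) ✓; P.y = 0.00, T.y = 0.00 ✓; |PT| = 43.10 ✓; ∠(LT, TP) = 90.00° ✓; |LT| = 11.10 ✓; bearing(L→D) − bearing(L→T) = 144.0° ✓; |LD| = 11.10 ✓; ∠(LD, DN) = 90.00° ✓; |DN| = 37.10 ✗.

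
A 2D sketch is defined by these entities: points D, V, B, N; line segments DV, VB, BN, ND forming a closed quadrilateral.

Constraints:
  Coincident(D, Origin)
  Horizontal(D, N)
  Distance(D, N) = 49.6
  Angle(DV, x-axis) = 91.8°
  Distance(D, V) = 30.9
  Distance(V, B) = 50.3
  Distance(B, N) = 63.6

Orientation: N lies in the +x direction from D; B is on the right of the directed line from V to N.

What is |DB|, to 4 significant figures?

21.54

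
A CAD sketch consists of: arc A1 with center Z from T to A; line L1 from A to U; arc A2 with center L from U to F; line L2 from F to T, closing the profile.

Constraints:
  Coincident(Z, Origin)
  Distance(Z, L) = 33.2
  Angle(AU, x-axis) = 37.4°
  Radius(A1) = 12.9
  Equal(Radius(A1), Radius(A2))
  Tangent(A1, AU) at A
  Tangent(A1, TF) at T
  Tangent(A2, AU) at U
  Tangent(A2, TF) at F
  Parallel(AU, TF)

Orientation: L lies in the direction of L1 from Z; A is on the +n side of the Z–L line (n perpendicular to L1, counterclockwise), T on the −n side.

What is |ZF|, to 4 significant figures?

35.62

The slot axis is L1's direction at 37.4°, so u = (cos 37.4°, sin 37.4°) = (0.7944, 0.6074) and n = (−sin 37.4°, cos 37.4°) = (-0.6074, 0.7944). Z is at the origin and L lies 33.2 along u from Z, so L = 33.2·u = (26.37, 20.16). Tangency of A1 to both parallel lines with radius 12.9 puts A and T at Z ± 12.9·n: A = (-7.835, 10.25), T = (7.835, -10.25). Equal radii place U and F the same way about L: U = L + 12.9·n = (18.54, 30.41), F = L − 12.9·n = (34.21, 9.917). Then |ZF| = |F − Z| = 35.62.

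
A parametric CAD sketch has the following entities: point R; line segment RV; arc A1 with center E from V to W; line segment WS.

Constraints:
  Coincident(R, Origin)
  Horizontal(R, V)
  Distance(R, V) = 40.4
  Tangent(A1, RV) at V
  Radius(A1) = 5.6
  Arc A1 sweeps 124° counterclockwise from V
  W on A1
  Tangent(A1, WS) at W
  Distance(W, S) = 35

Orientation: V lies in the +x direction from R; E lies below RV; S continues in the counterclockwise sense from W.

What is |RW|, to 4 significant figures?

36.81

R is at the origin; R and V share the same y with |RV| = 40.4 and V on the +x side, so V = (40.40, 0.000). The tangent condition forces EV to be normal to RV, so E = V + (0, -5.6) = (40.40, -5.600). On A1, V sits at bearing 90° from E; a 124° counterclockwise sweep puts W at bearing 214°, so W = E + 5.6·(cos 214°, sin 214°) = (35.76, -8.731). Then |RW| = |W − R| = 36.81.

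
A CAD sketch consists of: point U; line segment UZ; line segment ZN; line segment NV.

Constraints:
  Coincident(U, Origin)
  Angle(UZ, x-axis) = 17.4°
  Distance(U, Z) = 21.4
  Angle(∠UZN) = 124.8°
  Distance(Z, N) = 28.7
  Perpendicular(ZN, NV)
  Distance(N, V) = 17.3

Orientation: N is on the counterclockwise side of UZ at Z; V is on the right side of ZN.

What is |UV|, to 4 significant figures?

53.76

∠UZN = 124.8°, so ZN runs at 17.4° + (180° − 124.8°) = 72.60° from the x-axis; with |ZN| = 28.7, N = Z + 28.7·(cos 72.60°, sin 72.60°) = (29.00, 33.79). ZN is perpendicular to NV; with |NV| = 17.3 on the right of ZN, V = N + 17.3·(0.9542, -0.2990) = (45.51, 28.61). Then |UV| = |V − U| = 53.76.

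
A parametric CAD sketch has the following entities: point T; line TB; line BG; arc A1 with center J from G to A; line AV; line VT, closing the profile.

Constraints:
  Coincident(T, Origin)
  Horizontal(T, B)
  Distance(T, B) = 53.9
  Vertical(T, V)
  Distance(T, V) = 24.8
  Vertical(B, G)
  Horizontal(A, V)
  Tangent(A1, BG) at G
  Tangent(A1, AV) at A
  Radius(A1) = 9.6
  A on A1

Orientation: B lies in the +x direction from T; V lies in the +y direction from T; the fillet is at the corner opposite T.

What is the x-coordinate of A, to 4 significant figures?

44.30

The virtual corner opposite T is at (53.90, 24.80). The tangent condition forces JG to be normal to BG and since A1 is tangent to AV there, JA ⟂ AV, with radius 9.6, so the center J sits 9.6 in from both sides at J = (44.30, 15.20). That places the tangent points at G = (53.90, 15.20) on BG and A = (44.30, 24.80) on AV. So A.x = 44.30.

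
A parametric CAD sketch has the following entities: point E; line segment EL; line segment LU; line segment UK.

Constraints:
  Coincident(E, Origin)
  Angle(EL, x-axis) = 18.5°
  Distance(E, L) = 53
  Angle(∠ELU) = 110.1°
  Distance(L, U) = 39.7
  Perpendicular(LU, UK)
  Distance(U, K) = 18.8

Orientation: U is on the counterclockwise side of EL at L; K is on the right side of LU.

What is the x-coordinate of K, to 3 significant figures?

70.2

∠ELU = 110.1°, so LU runs at 18.5° + (180° − 110.1°) = 88.4° from the x-axis; with |LU| = 39.7, U = L + 39.7·(cos 88.4°, sin 88.4°) = (51.4, 56.5). LU ⟂ UK; with |UK| = 18.8 on the right of LU, K = U + 18.8·(1.00, -0.0279) = (70.2, 56.0). So K.x = 70.2.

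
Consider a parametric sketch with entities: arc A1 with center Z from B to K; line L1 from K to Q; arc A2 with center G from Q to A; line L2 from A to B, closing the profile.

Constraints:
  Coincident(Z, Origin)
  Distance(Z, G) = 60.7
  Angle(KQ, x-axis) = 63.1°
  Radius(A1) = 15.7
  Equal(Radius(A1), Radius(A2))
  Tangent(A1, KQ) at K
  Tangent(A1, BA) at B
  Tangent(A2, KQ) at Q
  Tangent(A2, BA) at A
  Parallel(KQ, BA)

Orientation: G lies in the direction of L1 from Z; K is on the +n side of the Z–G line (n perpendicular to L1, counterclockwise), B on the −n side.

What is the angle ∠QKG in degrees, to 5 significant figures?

14.502°

The slot axis is L1's direction at 63.1°, so u = (cos 63.1°, sin 63.1°) = (0.45243, 0.89180) and n = (−sin 63.1°, cos 63.1°) = (-0.89180, 0.45243). Z is at the origin and G lies 60.7 along u from Z, so G = 60.7·u = (27.463, 54.132). Tangency of A1 to both parallel lines with radius 15.7 puts K and B at Z ± 15.7·n: K = (-14.001, 7.1032), B = (14.001, -7.1032). Equal radii place Q and A the same way about G: Q = G + 15.7·n = (13.462, 61.235), A = G − 15.7·n = (41.464, 47.029). Then cos ∠QKG = KQ·KG / (|KQ||KG|), giving 14.502°.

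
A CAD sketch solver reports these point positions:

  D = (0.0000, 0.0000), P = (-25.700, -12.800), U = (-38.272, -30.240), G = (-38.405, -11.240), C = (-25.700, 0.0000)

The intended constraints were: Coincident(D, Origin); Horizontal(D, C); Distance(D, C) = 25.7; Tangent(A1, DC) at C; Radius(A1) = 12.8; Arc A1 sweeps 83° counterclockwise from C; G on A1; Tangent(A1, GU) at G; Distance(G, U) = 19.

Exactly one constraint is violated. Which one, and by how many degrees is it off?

Tangent(A1, GU) at G — off by 7.40°.

D = (0.00, 0.00) ✓; D.y = 0.00, C.y = 0.00 ✓; |DC| = 25.70 ✓; ∠(PC, CD) = 90.00° ✓; |PC| = 12.80 ✓; bearing(P→G) − bearing(P→C) = 83.00° ✓; |PG| = 12.80 ✓; ∠(PG, GU) = 82.60° ✗; |GU| = 19.00 ✓.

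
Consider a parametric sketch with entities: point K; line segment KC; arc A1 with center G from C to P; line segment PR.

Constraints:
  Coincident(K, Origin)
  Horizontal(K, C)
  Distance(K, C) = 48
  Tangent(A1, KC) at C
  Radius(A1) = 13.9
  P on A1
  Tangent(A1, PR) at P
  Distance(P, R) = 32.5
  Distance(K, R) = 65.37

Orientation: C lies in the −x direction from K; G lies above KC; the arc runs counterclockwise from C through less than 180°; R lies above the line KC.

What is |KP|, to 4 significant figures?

38.84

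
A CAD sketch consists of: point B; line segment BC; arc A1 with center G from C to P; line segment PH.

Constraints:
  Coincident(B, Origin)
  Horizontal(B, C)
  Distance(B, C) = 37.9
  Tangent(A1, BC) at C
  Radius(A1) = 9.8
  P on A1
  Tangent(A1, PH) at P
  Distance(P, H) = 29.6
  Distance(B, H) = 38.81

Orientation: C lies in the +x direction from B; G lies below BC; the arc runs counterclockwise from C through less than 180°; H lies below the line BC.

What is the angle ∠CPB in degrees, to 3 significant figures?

133°

B is at the origin; B and C share the same y with |BC| = 37.9 and C on the +x side, so C = (37.9, 0.00). Since A1 is tangent to BC there, GC ⟂ BC, so G = C + (0, -9.8) = (37.9, -9.80). Since GP ⟂ PH (tangency), |GH| = √(9.8² + 29.6²) = 31.2 regardless of where P sits on A1. So H lies on both circle(B, 38.81) and circle(G, 31.2); the below-BC intersection is H = (18.4, -34.2). P is the foot of the tangent from H: P = (28.7, -6.40).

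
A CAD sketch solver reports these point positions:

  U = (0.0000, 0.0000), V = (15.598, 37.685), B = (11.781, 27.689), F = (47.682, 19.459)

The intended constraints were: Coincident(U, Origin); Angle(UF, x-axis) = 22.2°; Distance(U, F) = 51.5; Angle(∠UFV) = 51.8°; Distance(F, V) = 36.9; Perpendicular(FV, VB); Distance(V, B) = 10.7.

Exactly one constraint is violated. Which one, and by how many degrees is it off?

Perpendicular(FV, VB) — off by 8.70°.

U = (0.00, 0.00) ✓; UF at 22.20° ✓; |UF| = 51.50 ✓; ∠UFV = 51.80° ✓; |FV| = 36.90 ✓; ∠(FV, VB) = 98.70° ✗; |VB| = 10.70 ✓.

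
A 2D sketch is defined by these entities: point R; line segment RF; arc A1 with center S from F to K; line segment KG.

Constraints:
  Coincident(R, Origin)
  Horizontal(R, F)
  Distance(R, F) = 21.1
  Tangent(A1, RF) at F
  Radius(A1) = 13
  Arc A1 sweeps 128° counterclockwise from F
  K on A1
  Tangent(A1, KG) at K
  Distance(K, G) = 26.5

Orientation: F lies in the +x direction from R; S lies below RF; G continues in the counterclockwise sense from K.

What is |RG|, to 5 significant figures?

49.927

R is at the origin; RF is horizontal with |RF| = 21.1 and F on the +x side, so F = (21.100, 0.0000). Tangency of A1 to RF means the radius SF is perpendicular to RF, so S = F + (0, -13) = (21.100, -13.000). On A1, F sits at bearing 90° from S; a 128° counterclockwise sweep puts K at bearing 218°, so K = S + 13.0·(cos 218°, sin 218°) = (10.856, -21.004). The tangent condition forces SK to be normal to KG, so KG runs along (−sin 218°, cos 218°); with |KG| = 26.5, G = (27.171, -41.886). Then |RG| = |G − R| = 49.927.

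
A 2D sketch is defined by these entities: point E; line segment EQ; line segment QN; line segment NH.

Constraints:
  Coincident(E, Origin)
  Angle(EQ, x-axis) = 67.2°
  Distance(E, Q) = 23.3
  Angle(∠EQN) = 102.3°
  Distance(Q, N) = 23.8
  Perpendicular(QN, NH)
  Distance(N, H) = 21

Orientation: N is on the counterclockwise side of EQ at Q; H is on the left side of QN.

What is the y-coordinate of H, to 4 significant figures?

17.98

∠EQN = 102.3°, so QN runs at 67.2° + (180° − 102.3°) = 144.9° from the x-axis; with |QN| = 23.8, N = Q + 23.8·(cos 144.9°, sin 144.9°) = (-10.44, 35.16). QN ⟂ NH; with |NH| = 21.0 on the left of QN, H = N + 21.0·(-0.5750, -0.8181) = (-22.52, 17.98). So H.y = 17.98.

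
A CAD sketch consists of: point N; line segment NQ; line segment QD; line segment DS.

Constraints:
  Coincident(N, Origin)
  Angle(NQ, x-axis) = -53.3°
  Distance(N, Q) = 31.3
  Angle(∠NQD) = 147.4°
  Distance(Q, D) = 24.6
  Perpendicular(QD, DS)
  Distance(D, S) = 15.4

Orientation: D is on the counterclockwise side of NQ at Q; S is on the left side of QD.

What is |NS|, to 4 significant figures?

50.99

N is at the origin; NQ runs at -53.3° with length 31.3, so Q = 31.3·(cos -53.3°, sin -53.3°) = (18.71, -25.10). ∠NQD = 147.4°, so QD runs at -53.3° + (180° − 147.4°) = -20.70° from the x-axis; with |QD| = 24.6, D = Q + 24.6·(cos -20.70°, sin -20.70°) = (41.72, -33.79). QD is perpendicular to DS; with |DS| = 15.4 on the left of QD, S = D + 15.4·(0.3535, 0.9354) = (47.16, -19.39). Then |NS| = |S − N| = 50.99.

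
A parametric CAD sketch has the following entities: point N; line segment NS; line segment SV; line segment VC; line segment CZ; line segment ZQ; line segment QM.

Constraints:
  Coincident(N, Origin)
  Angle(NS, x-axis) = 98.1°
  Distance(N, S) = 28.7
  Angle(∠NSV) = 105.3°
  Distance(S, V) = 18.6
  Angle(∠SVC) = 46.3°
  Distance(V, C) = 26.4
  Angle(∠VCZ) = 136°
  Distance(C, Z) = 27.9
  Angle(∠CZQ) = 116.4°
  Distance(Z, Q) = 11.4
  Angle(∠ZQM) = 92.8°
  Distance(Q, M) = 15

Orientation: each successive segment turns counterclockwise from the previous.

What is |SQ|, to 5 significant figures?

34.534

∠VCZ = 136.0° gives CZ at -9.5000° from the x-axis; with |CZ| = 27.9, Z = (20.723, 4.9182). ∠CZQ = 116.4° gives ZQ at 54.100° from the x-axis; with |ZQ| = 11.4, Q = (27.408, 14.153). Then |SQ| = |Q − S| = 34.534.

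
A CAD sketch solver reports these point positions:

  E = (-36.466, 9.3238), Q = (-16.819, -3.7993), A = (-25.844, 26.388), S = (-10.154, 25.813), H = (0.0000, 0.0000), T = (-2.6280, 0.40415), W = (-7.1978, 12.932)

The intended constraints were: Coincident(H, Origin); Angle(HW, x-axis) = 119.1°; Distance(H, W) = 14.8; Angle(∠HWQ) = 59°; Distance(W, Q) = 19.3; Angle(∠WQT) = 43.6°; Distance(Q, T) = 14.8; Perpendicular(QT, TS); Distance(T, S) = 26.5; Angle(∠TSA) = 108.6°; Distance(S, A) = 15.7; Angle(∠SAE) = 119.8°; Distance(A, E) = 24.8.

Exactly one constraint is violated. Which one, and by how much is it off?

Distance(A, E) = 24.8 — off by 4.70.

H = (0.00, 0.00) ✓; HW at 119.1° ✓; |HW| = 14.80 ✓; ∠HWQ = 59.00° ✓; |WQ| = 19.30 ✓; ∠WQT = 43.60° ✓; |QT| = 14.80 ✓; ∠(QT, TS) = 90.00° ✓; |TS| = 26.50 ✓; ∠TSA = 108.6° ✓; |SA| = 15.70 ✓; ∠SAE = 119.8° ✓; |AE| = 20.10 ✗.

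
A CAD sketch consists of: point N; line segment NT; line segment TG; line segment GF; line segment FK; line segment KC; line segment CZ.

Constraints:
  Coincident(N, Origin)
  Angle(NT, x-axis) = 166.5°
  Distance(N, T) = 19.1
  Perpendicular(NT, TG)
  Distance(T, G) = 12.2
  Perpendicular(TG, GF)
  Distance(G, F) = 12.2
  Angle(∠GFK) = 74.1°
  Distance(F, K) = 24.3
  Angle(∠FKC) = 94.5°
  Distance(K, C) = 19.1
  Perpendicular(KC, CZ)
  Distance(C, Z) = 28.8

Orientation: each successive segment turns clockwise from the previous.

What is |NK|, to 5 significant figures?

17.566

N is at the origin; NT runs at 166.5° with length 19.1, so T = (-18.572, 4.4588). NT ⟂ TG, so TG runs at 76.500°; with |TG| = 12.2, G = (-15.724, 16.322). The perpendicularity gives GF at right angles to TG, so GF runs at -13.500°; with |GF| = 12.2, F = (-3.8613, 13.474). ∠GFK = 74.1° gives FK at -119.40° from the x-axis; with |FK| = 24.3, K = (-15.790, -7.6968). Then |NK| = |K − N| = 17.566.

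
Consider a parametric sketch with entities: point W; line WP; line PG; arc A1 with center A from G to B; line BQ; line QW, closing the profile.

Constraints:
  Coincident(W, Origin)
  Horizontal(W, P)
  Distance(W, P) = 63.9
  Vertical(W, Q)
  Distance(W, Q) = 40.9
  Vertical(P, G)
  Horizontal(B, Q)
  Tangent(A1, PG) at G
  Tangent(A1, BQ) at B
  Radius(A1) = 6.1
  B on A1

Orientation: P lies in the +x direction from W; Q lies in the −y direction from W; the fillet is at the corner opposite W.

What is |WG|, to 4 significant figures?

72.76

W is at the origin; WP is horizontal with |WP| = 63.9 and P on the +x side, so P = (63.90, 0.000). W and Q share the same x with |WQ| = 40.9 and Q on the −y side, so Q = (0.000, -40.90). The virtual corner opposite W is at (63.90, -40.90). A1 meets PG tangentially, so AG is at right angles to PG and since A1 is tangent to BQ there, AB ⟂ BQ, with radius 6.1, so the center A sits 6.1 in from both sides at A = (57.80, -34.80). That places the tangent points at G = (63.90, -34.80) on PG and B = (57.80, -40.90) on BQ. Then |WG| = |G − W| = 72.76.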